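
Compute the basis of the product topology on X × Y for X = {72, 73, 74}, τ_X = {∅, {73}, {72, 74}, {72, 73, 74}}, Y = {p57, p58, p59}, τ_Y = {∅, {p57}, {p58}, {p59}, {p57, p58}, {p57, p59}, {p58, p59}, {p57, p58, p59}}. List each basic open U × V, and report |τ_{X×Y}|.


Basis B = {∅ × ∅, {73} × {p57}, {73} × {p58}, {73} × {p59}, {72, 74} × {p57}, {72, 74} × {p58}, {72, 74} × {p59}, {73} × {p57, p58}, {73} × {p57, p59}, {73} × {p58, p59}, {72, 73, 74} × {p57}, {72, 73, 74} × {p58}, {72, 73, 74} × {p59}, {73} × {p57, p58, p59}, {72, 74} × {p57, p58}, {72, 74} × {p57, p59}, {72, 74} × {p58, p59}, {72, 74} × {p57, p58, p59}, {72, 73, 74} × {p57, p58}, {72, 73, 74} × {p57, p59}, {72, 73, 74} × {p58, p59}, {72, 73, 74} × {p57, p58, p59}}; |τ_{X×Y}| = 64.

Enumerate products U × V with U ∈ τ_X, V ∈ τ_Y (deduplicated):
  ∅ × ∅ = {} (∅)
  {73} × {p57} = {(73,p57)}
  {73} × {p58} = {(73,p58)}
  {73} × {p59} = {(73,p59)}
  {72, 74} × {p57} = {(72,p57), (74,p57)}
  {72, 74} × {p58} = {(72,p58), (74,p58)}
  {72, 74} × {p59} = {(72,p59), (74,p59)}
  {73} × {p57, p58} = {(73,p57), (73,p58)}
  {73} × {p57, p59} = {(73,p57), (73,p59)}
  {73} × {p58, p59} = {(73,p58), (73,p59)}
  {72, 73, 74} × {p57} = {(72,p57), (73,p57), (74,p57)}
  {72, 73, 74} × {p58} = {(72,p58), (73,p58), (74,p58)}
  {72, 73, 74} × {p59} = {(72,p59), (73,p59), (74,p59)}
  {73} × {p57, p58, p59} = {(73,p57), (73,p58), (73,p59)}
  {72, 74} × {p57, p58} = {(72,p57), (72,p58), (74,p57), (74,p58)}
  {72, 74} × {p57, p59} = {(72,p57), (72,p59), (74,p57), (74,p59)}
  {72, 74} × {p58, p59} = {(72,p58), (72,p59), (74,p58), (74,p59)}
  {72, 74} × {p57, p58, p59} = {(72,p57), (72,p58), (72,p59), (74,p57), (74,p58), (74,p59)}
  {72, 73, 74} × {p57, p58} = {(72,p57), (72,p58), (73,p57), (73,p58), (74,p57), (74,p58)}
  {72, 73, 74} × {p57, p59} = {(72,p57), (72,p59), (73,p57), (73,p59), (74,p57), (74,p59)}
  {72, 73, 74} × {p58, p59} = {(72,p58), (72,p59), (73,p58), (73,p59), (74,p58), (74,p59)}
  {72, 73, 74} × {p57, p58, p59} = {(72,p57), (72,p58), (72,p59), (73,p57), (73,p58), (73,p59), (74,p57), (74,p58), (74,p59)}
These 22 distinct sets form the basis B.
Close under arbitrary unions to get τ_{X×Y}; counting gives |τ_{X×Y}| = 64.


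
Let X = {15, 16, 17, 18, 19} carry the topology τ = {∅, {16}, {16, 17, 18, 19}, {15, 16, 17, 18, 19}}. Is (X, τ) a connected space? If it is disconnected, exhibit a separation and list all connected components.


(X, τ) is connected.

Find clopen sets (U ∈ τ with X ∖ U ∈ τ):
  U = ∅, X ∖ U = {15, 16, 17, 18, 19} — both open, so U is clopen.
  U = {15, 16, 17, 18, 19}, X ∖ U = ∅ — both open, so U is clopen.
Only trivial clopens (∅ and X) exist, so (X, τ) is connected.
Compute connected components by grouping points that agree on all clopens:
  component: {15, 16, 17, 18, 19}


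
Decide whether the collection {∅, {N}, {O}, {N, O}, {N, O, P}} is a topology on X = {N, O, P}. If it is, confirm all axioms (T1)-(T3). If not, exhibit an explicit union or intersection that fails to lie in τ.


τ IS a topology on X.

Axiom (T1): ∅ ∈ τ? Yes; X ∈ τ? Yes.
Axiom (T2/T3): check pairwise unions and intersections of members of τ.
All pairwise intersections and unions checked — each lies in τ. Therefore τ satisfies (T1), (T2), (T3): it IS a topology on X.


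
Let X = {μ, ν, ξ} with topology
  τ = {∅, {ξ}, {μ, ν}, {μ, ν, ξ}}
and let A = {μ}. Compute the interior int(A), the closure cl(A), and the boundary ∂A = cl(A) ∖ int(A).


int(A) = ∅, cl(A) = {μ, ν}, ∂A = {μ, ν}.

Closed sets in (X, τ) are complements of opens:
  closed(X, τ) = {∅, {ξ}, {μ, ν}, {μ, ν, ξ}}.
int(A) = ⋃ {U ∈ τ : U ⊆ A}. Opens contained in A: ∅.
Taking the union of these: int(A) = ∅.
cl(A) = ⋂ {C closed : A ⊆ C}. Closed sets containing A: {μ, ν}, {μ, ν, ξ}.
Intersecting these: cl(A) = {μ, ν}.
∂A = cl(A) ∖ int(A) = {μ, ν} ∖ ∅ = {μ, ν}.


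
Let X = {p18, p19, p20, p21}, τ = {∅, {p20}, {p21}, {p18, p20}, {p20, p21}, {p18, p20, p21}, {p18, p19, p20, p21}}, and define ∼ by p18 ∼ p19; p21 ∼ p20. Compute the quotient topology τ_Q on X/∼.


X/∼ = {[p18=p19], [p20=p21]}; |τ_Q| = 3.

Equivalence classes: [p18=p19], [p20=p21].
Quotient map π: X → X/∼ sends p18 ↦ [p18=p19], p19 ↦ [p18=p19], p20 ↦ [p20=p21], p21 ↦ [p20=p21].
For each subset V ⊆ X/∼, compute π^{-1}(V) ⊆ X and check whether π^{-1}(V) ∈ τ. V is open in τ_Q iff π^{-1}(V) ∈ τ.
  V = {}: π^{-1}(V) = ∅ ∈ τ ✓.
  V = {[p18=p19]}: π^{-1}(V) = {p18, p19} ∉ τ ✗.
  V = {[p20=p21]}: π^{-1}(V) = {p20, p21} ∈ τ ✓.
  V = {[p18=p19], [p20=p21]}: π^{-1}(V) = {p18, p19, p20, p21} ∈ τ ✓.
Open sets in the quotient: τ_Q = {{}, {[p20=p21]}, {[p18=p19], [p20=p21]}} (3 elements).


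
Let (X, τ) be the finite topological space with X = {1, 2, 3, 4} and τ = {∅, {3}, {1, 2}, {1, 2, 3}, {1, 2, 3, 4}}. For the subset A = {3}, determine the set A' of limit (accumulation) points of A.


A' = {4}

For each x ∈ X, list the open sets U ∈ τ with x ∈ U, then check whether U ∩ (A ∖ {x}) ≠ ∅ for every such U.
  x = 1: open {1, 2} ∋ x has {1, 2} ∩ (A ∖ {1}) = ∅, so x is NOT a limit point.
  x = 2: open {1, 2} ∋ x has {1, 2} ∩ (A ∖ {2}) = ∅, so x is NOT a limit point.
  x = 3: open {3} ∋ x has {3} ∩ (A ∖ {3}) = ∅, so x is NOT a limit point.
  x = 4: opens ∋ x are {1, 2, 3, 4}; each meets A ∖ {4}, so x IS a limit point.
Collecting: A' = {4}.


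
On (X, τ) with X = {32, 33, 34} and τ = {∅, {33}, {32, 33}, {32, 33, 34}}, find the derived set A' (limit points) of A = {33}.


A' = {32, 34}

For each x ∈ X, list the open sets U ∈ τ with x ∈ U, then check whether U ∩ (A ∖ {x}) ≠ ∅ for every such U.
  x = 32: opens ∋ x are {32, 33}, {32, 33, 34}; each meets A ∖ {32}, so x IS a limit point.
  x = 33: open {33} ∋ x has {33} ∩ (A ∖ {33}) = ∅, so x is NOT a limit point.
  x = 34: opens ∋ x are {32, 33, 34}; each meets A ∖ {34}, so x IS a limit point.
Collecting: A' = {32, 34}.


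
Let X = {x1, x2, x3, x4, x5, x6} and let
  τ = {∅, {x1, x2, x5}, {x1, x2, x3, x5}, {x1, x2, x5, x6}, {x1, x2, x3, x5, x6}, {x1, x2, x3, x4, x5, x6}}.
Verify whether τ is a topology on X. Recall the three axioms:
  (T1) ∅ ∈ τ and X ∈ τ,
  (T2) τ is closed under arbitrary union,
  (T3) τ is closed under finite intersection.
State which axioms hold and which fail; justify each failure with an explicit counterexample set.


τ IS a topology on X.

Axiom (T1): ∅ ∈ τ? Yes; X ∈ τ? Yes.
Axiom (T2/T3): check pairwise unions and intersections of members of τ.
All pairwise intersections and unions checked — each lies in τ. Therefore τ satisfies (T1), (T2), (T3): it IS a topology on X.


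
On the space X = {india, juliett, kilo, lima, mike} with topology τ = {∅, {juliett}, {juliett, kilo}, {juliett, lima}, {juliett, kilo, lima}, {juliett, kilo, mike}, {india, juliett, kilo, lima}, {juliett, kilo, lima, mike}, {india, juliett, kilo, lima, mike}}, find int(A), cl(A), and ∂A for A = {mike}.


int(A) = ∅, cl(A) = {mike}, ∂A = {mike}.

Closed sets in (X, τ) are complements of opens:
  closed(X, τ) = {∅, {india}, {mike}, {india, lima}, {india, mike}, {india, kilo, mike}, {india, lima, mike}, {india, kilo, lima, mike}, {india, juliett, kilo, lima, mike}}.
int(A) = ⋃ {U ∈ τ : U ⊆ A}. Opens contained in A: ∅.
Taking the union of these: int(A) = ∅.
cl(A) = ⋂ {C closed : A ⊆ C}. Closed sets containing A: {mike}, {india, mike}, {india, kilo, mike}, {india, lima, mike}, {india, kilo, lima, mike}, {india, juliett, kilo, lima, mike}.
Intersecting these: cl(A) = {mike}.
∂A = cl(A) ∖ int(A) = {mike} ∖ ∅ = {mike}.


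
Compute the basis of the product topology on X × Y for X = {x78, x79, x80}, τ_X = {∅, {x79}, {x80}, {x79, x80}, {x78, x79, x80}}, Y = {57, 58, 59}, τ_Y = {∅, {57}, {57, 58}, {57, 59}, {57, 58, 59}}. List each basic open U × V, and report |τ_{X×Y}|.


Basis B = {∅ × ∅, {x79} × {57}, {x80} × {57}, {x79} × {57, 58}, {x79} × {57, 59}, {x79, x80} × {57}, {x80} × {57, 58}, {x80} × {57, 59}, {x78, x79, x80} × {57}, {x79} × {57, 58, 59}, {x80} × {57, 58, 59}, {x79, x80} × {57, 58}, {x79, x80} × {57, 59}, {x78, x79, x80} × {57, 58}, {x78, x79, x80} × {57, 59}, {x79, x80} × {57, 58, 59}, {x78, x79, x80} × {57, 58, 59}}; |τ_{X×Y}| = 50.

Enumerate products U × V with U ∈ τ_X, V ∈ τ_Y (deduplicated):
  ∅ × ∅ = {} (∅)
  {x79} × {57} = {(x79,57)}
  {x80} × {57} = {(x80,57)}
  {x79} × {57, 58} = {(x79,57), (x79,58)}
  {x79} × {57, 59} = {(x79,57), (x79,59)}
  {x79, x80} × {57} = {(x79,57), (x80,57)}
  {x80} × {57, 58} = {(x80,57), (x80,58)}
  {x80} × {57, 59} = {(x80,57), (x80,59)}
  {x78, x79, x80} × {57} = {(x78,57), (x79,57), (x80,57)}
  {x79} × {57, 58, 59} = {(x79,57), (x79,58), (x79,59)}
  {x80} × {57, 58, 59} = {(x80,57), (x80,58), (x80,59)}
  {x79, x80} × {57, 58} = {(x79,57), (x79,58), (x80,57), (x80,58)}
  {x79, x80} × {57, 59} = {(x79,57), (x79,59), (x80,57), (x80,59)}
  {x78, x79, x80} × {57, 58} = {(x78,57), (x78,58), (x79,57), (x79,58), (x80,57), (x80,58)}
  {x78, x79, x80} × {57, 59} = {(x78,57), (x78,59), (x79,57), (x79,59), (x80,57), (x80,59)}
  {x79, x80} × {57, 58, 59} = {(x79,57), (x79,58), (x79,59), (x80,57), (x80,58), (x80,59)}
  {x78, x79, x80} × {57, 58, 59} = {(x78,57), (x78,58), (x78,59), (x79,57), (x79,58), (x79,59), (x80,57), (x80,58), (x80,59)}
These 17 distinct sets form the basis B.
Close under arbitrary unions to get τ_{X×Y}; counting gives |τ_{X×Y}| = 50.


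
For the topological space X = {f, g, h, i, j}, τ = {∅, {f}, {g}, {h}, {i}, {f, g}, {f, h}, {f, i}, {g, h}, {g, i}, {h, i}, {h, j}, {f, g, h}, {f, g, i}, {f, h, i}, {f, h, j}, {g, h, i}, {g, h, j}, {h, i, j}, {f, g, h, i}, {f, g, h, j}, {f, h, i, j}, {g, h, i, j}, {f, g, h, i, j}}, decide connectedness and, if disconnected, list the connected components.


(X, τ) is disconnected; components = [{f}, {g}, {i}, {h, j}].

Find clopen sets (U ∈ τ with X ∖ U ∈ τ):
  U = ∅, X ∖ U = {f, g, h, i, j} — both open, so U is clopen.
  U = {f}, X ∖ U = {g, h, i, j} — both open, so U is clopen.
  U = {g}, X ∖ U = {f, h, i, j} — both open, so U is clopen.
  U = {i}, X ∖ U = {f, g, h, j} — both open, so U is clopen.
  U = {f, g}, X ∖ U = {h, i, j} — both open, so U is clopen.
  U = {f, i}, X ∖ U = {g, h, j} — both open, so U is clopen.
  U = {g, i}, X ∖ U = {f, h, j} — both open, so U is clopen.
  U = {h, j}, X ∖ U = {f, g, i} — both open, so U is clopen.
  U = {f, g, i}, X ∖ U = {h, j} — both open, so U is clopen.
  U = {f, h, j}, X ∖ U = {g, i} — both open, so U is clopen.
  U = {g, h, j}, X ∖ U = {f, i} — both open, so U is clopen.
  U = {h, i, j}, X ∖ U = {f, g} — both open, so U is clopen.
  U = {f, g, h, j}, X ∖ U = {i} — both open, so U is clopen.
  U = {f, h, i, j}, X ∖ U = {g} — both open, so U is clopen.
  U = {g, h, i, j}, X ∖ U = {f} — both open, so U is clopen.
  U = {f, g, h, i, j}, X ∖ U = ∅ — both open, so U is clopen.
Nontrivial clopen(s) exist: e.g. {f}. So (X, τ) is disconnected.
Compute connected components by grouping points that agree on all clopens:
  component: {f}
  component: {g}
  component: {i}
  component: {h, j}


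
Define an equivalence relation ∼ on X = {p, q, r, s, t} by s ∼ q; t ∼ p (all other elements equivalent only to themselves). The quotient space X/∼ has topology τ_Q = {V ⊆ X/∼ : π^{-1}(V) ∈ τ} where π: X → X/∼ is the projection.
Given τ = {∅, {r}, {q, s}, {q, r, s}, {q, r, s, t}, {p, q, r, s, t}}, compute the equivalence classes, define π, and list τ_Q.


X/∼ = {[p=t], [q=s], [r]}; |τ_Q| = 5.

Equivalence classes: [p=t], [q=s], [r].
Quotient map π: X → X/∼ sends p ↦ [p=t], q ↦ [q=s], r ↦ [r], s ↦ [q=s], t ↦ [p=t].
For each subset V ⊆ X/∼, compute π^{-1}(V) ⊆ X and check whether π^{-1}(V) ∈ τ. V is open in τ_Q iff π^{-1}(V) ∈ τ.
  V = {}: π^{-1}(V) = ∅ ∈ τ ✓.
  V = {[p=t]}: π^{-1}(V) = {p, t} ∉ τ ✗.
  V = {[q=s]}: π^{-1}(V) = {q, s} ∈ τ ✓.
  V = {[p=t], [q=s]}: π^{-1}(V) = {p, q, s, t} ∉ τ ✗.
  V = {[r]}: π^{-1}(V) = {r} ∈ τ ✓.
  V = {[p=t], [r]}: π^{-1}(V) = {p, r, t} ∉ τ ✗.
  V = {[q=s], [r]}: π^{-1}(V) = {q, r, s} ∈ τ ✓.
  V = {[p=t], [q=s], [r]}: π^{-1}(V) = {p, q, r, s, t} ∈ τ ✓.
Open sets in the quotient: τ_Q = {{}, {[q=s]}, {[r]}, {[q=s], [r]}, {[p=t], [q=s], [r]}} (5 elements).


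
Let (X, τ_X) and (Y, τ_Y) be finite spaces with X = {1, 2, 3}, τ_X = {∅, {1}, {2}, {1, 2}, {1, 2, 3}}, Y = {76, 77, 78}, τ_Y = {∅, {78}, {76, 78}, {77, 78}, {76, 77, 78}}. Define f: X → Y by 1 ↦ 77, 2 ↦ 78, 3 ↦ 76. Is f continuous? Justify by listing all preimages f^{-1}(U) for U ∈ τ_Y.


f is NOT continuous.

Compute f^{-1}(U) for each U ∈ τ_Y:
  U = ∅: f^{-1}(U) = ∅ ∈ τ_X ✓.
  U = {78}: f^{-1}(U) = {2} ∈ τ_X ✓.
  U = {76, 78}: f^{-1}(U) = {2, 3} ∉ τ_X ✗.
  U = {77, 78}: f^{-1}(U) = {1, 2} ∈ τ_X ✓.
  U = {76, 77, 78}: f^{-1}(U) = {1, 2, 3} ∈ τ_X ✓.
Found U = {76, 78} with f^{-1}(U) = {2, 3} not in τ_X. Therefore f is NOT continuous.


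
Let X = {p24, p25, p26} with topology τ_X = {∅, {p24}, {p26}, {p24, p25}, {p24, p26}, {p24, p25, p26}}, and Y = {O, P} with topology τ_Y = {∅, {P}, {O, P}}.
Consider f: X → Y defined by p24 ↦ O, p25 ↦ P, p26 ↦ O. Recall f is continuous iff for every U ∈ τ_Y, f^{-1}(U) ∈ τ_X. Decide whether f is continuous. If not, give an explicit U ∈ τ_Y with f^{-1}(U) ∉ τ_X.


f is NOT continuous.

Compute f^{-1}(U) for each U ∈ τ_Y:
  U = ∅: f^{-1}(U) = ∅ ∈ τ_X ✓.
  U = {P}: f^{-1}(U) = {p25} ∉ τ_X ✗.
  U = {O, P}: f^{-1}(U) = {p24, p25, p26} ∈ τ_X ✓.
Found U = {P} with f^{-1}(U) = {p25} not in τ_X. Therefore f is NOT continuous.


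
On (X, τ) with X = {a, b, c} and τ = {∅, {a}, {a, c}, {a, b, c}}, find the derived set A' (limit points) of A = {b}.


A' = ∅

For each x ∈ X, list the open sets U ∈ τ with x ∈ U, then check whether U ∩ (A ∖ {x}) ≠ ∅ for every such U.
  x = a: open {a} ∋ x has {a} ∩ (A ∖ {a}) = ∅, so x is NOT a limit point.
  x = b: open {a, b, c} ∋ x has {a, b, c} ∩ (A ∖ {b}) = ∅, so x is NOT a limit point.
  x = c: open {a, c} ∋ x has {a, c} ∩ (A ∖ {c}) = ∅, so x is NOT a limit point.
Collecting: A' = ∅.


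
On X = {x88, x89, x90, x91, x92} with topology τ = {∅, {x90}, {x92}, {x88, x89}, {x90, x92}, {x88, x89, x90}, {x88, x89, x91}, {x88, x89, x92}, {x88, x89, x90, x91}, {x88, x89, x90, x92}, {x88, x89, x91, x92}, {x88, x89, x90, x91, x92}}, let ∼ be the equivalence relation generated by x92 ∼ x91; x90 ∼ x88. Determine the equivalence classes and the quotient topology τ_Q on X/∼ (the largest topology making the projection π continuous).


X/∼ = {[x88=x90], [x89], [x91=x92]}; |τ_Q| = 3.

Equivalence classes: [x88=x90], [x89], [x91=x92].
Quotient map π: X → X/∼ sends x88 ↦ [x88=x90], x89 ↦ [x89], x90 ↦ [x88=x90], x91 ↦ [x91=x92], x92 ↦ [x91=x92].
For each subset V ⊆ X/∼, compute π^{-1}(V) ⊆ X and check whether π^{-1}(V) ∈ τ. V is open in τ_Q iff π^{-1}(V) ∈ τ.
  V = {}: π^{-1}(V) = ∅ ∈ τ ✓.
  V = {[x88=x90]}: π^{-1}(V) = {x88, x90} ∉ τ ✗.
  V = {[x89]}: π^{-1}(V) = {x89} ∉ τ ✗.
  V = {[x88=x90], [x89]}: π^{-1}(V) = {x88, x89, x90} ∈ τ ✓.
  V = {[x91=x92]}: π^{-1}(V) = {x91, x92} ∉ τ ✗.
  V = {[x88=x90], [x91=x92]}: π^{-1}(V) = {x88, x90, x91, x92} ∉ τ ✗.
  V = {[x89], [x91=x92]}: π^{-1}(V) = {x89, x91, x92} ∉ τ ✗.
  V = {[x88=x90], [x89], [x91=x92]}: π^{-1}(V) = {x88, x89, x90, x91, x92} ∈ τ ✓.
Open sets in the quotient: τ_Q = {{}, {[x88=x90], [x89]}, {[x88=x90], [x89], [x91=x92]}} (3 elements).


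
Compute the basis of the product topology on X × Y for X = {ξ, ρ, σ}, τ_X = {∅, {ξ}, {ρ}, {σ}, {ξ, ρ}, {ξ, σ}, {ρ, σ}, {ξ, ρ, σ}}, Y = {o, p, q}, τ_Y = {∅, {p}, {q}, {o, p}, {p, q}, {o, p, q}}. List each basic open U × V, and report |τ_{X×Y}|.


Basis B = {∅ × ∅, {ξ} × {p}, {ξ} × {q}, {ρ} × {p}, {ρ} × {q}, {σ} × {p}, {σ} × {q}, {ξ} × {o, p}, {ξ} × {p, q}, {ξ, ρ} × {p}, {ξ, σ} × {p}, {ξ, ρ} × {q}, {ξ, σ} × {q}, {ρ} × {o, p}, {ρ} × {p, q}, {ρ, σ} × {p}, {ρ, σ} × {q}, {σ} × {o, p}, {σ} × {p, q}, {ξ} × {o, p, q}, {ξ, ρ, σ} × {p}, {ξ, ρ, σ} × {q}, {ρ} × {o, p, q}, {σ} × {o, p, q}, {ξ, ρ} × {o, p}, {ξ, σ} × {o, p}, {ξ, ρ} × {p, q}, {ξ, σ} × {p, q}, {ρ, σ} × {o, p}, {ρ, σ} × {p, q}, {ξ, ρ} × {o, p, q}, {ξ, σ} × {o, p, q}, {ξ, ρ, σ} × {o, p}, {ξ, ρ, σ} × {p, q}, {ρ, σ} × {o, p, q}, {ξ, ρ, σ} × {o, p, q}}; |τ_{X×Y}| = 216.

Enumerate products U × V with U ∈ τ_X, V ∈ τ_Y (deduplicated):
  ∅ × ∅ = {} (∅)
  {ξ} × {p} = {(ξ,p)}
  {ξ} × {q} = {(ξ,q)}
  {ρ} × {p} = {(ρ,p)}
  {ρ} × {q} = {(ρ,q)}
  {σ} × {p} = {(σ,p)}
  {σ} × {q} = {(σ,q)}
  {ξ} × {o, p} = {(ξ,o), (ξ,p)}
  {ξ} × {p, q} = {(ξ,p), (ξ,q)}
  {ξ, ρ} × {p} = {(ξ,p), (ρ,p)}
  {ξ, σ} × {p} = {(ξ,p), (σ,p)}
  {ξ, ρ} × {q} = {(ξ,q), (ρ,q)}
  {ξ, σ} × {q} = {(ξ,q), (σ,q)}
  {ρ} × {o, p} = {(ρ,o), (ρ,p)}
  {ρ} × {p, q} = {(ρ,p), (ρ,q)}
  {ρ, σ} × {p} = {(ρ,p), (σ,p)}
  {ρ, σ} × {q} = {(ρ,q), (σ,q)}
  {σ} × {o, p} = {(σ,o), (σ,p)}
  {σ} × {p, q} = {(σ,p), (σ,q)}
  {ξ} × {o, p, q} = {(ξ,o), (ξ,p), (ξ,q)}
  {ξ, ρ, σ} × {p} = {(ξ,p), (ρ,p), (σ,p)}
  {ξ, ρ, σ} × {q} = {(ξ,q), (ρ,q), (σ,q)}
  {ρ} × {o, p, q} = {(ρ,o), (ρ,p), (ρ,q)}
  {σ} × {o, p, q} = {(σ,o), (σ,p), (σ,q)}
  {ξ, ρ} × {o, p} = {(ξ,o), (ξ,p), (ρ,o), (ρ,p)}
  {ξ, σ} × {o, p} = {(ξ,o), (ξ,p), (σ,o), (σ,p)}
  {ξ, ρ} × {p, q} = {(ξ,p), (ξ,q), (ρ,p), (ρ,q)}
  {ξ, σ} × {p, q} = {(ξ,p), (ξ,q), (σ,p), (σ,q)}
  {ρ, σ} × {o, p} = {(ρ,o), (ρ,p), (σ,o), (σ,p)}
  {ρ, σ} × {p, q} = {(ρ,p), (ρ,q), (σ,p), (σ,q)}
  {ξ, ρ} × {o, p, q} = {(ξ,o), (ξ,p), (ξ,q), (ρ,o), (ρ,p), (ρ,q)}
  {ξ, σ} × {o, p, q} = {(ξ,o), (ξ,p), (ξ,q), (σ,o), (σ,p), (σ,q)}
  {ξ, ρ, σ} × {o, p} = {(ξ,o), (ξ,p), (ρ,o), (ρ,p), (σ,o), (σ,p)}
  {ξ, ρ, σ} × {p, q} = {(ξ,p), (ξ,q), (ρ,p), (ρ,q), (σ,p), (σ,q)}
  {ρ, σ} × {o, p, q} = {(ρ,o), (ρ,p), (ρ,q), (σ,o), (σ,p), (σ,q)}
  {ξ, ρ, σ} × {o, p, q} = {(ξ,o), (ξ,p), (ξ,q), (ρ,o), (ρ,p), (ρ,q), (σ,o), (σ,p), (σ,q)}
These 36 distinct sets form the basis B.
Close under arbitrary unions to get τ_{X×Y}; counting gives |τ_{X×Y}| = 216.


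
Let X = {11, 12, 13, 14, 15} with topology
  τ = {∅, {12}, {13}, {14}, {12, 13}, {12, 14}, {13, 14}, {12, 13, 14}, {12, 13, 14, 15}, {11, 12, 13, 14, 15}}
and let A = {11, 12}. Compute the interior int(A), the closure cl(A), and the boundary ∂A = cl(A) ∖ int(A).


int(A) = {12}, cl(A) = {11, 12, 15}, ∂A = {11, 15}.

Closed sets in (X, τ) are complements of opens:
  closed(X, τ) = {∅, {11}, {11, 15}, {11, 12, 15}, {11, 13, 15}, {11, 14, 15}, {11, 12, 13, 15}, {11, 12, 14, 15}, {11, 13, 14, 15}, {11, 12, 13, 14, 15}}.
int(A) = ⋃ {U ∈ τ : U ⊆ A}. Opens contained in A: ∅, {12}.
Taking the union of these: int(A) = {12}.
cl(A) = ⋂ {C closed : A ⊆ C}. Closed sets containing A: {11, 12, 15}, {11, 12, 13, 15}, {11, 12, 14, 15}, {11, 12, 13, 14, 15}.
Intersecting these: cl(A) = {11, 12, 15}.
∂A = cl(A) ∖ int(A) = {11, 12, 15} ∖ {12} = {11, 15}.


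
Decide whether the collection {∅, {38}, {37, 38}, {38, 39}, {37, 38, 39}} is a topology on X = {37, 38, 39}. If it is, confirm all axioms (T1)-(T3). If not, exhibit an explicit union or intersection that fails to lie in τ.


τ IS a topology on X.

Axiom (T1): ∅ ∈ τ? Yes; X ∈ τ? Yes.
Axiom (T2/T3): check pairwise unions and intersections of members of τ.
All pairwise intersections and unions checked — each lies in τ. Therefore τ satisfies (T1), (T2), (T3): it IS a topology on X.


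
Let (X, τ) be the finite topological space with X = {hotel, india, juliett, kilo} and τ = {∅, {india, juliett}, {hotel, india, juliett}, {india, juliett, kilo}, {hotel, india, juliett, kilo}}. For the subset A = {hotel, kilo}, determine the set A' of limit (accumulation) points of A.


A' = ∅

For each x ∈ X, list the open sets U ∈ τ with x ∈ U, then check whether U ∩ (A ∖ {x}) ≠ ∅ for every such U.
  x = hotel: open {hotel, india, juliett} ∋ x has {hotel, india, juliett} ∩ (A ∖ {hotel}) = ∅, so x is NOT a limit point.
  x = india: open {india, juliett} ∋ x has {india, juliett} ∩ (A ∖ {india}) = ∅, so x is NOT a limit point.
  x = juliett: open {india, juliett} ∋ x has {india, juliett} ∩ (A ∖ {juliett}) = ∅, so x is NOT a limit point.
  x = kilo: open {india, juliett, kilo} ∋ x has {india, juliett, kilo} ∩ (A ∖ {kilo}) = ∅, so x is NOT a limit point.
Collecting: A' = ∅.


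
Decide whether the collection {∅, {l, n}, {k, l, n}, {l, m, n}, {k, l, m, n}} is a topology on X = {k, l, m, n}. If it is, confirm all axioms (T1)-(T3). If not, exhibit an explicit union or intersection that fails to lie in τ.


τ IS a topology on X.

Axiom (T1): ∅ ∈ τ? Yes; X ∈ τ? Yes.
Axiom (T2/T3): check pairwise unions and intersections of members of τ.
All pairwise intersections and unions checked — each lies in τ. Therefore τ satisfies (T1), (T2), (T3): it IS a topology on X.


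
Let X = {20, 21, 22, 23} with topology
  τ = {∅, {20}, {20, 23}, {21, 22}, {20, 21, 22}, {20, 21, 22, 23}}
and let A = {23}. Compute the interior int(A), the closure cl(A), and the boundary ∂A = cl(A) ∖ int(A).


int(A) = ∅, cl(A) = {23}, ∂A = {23}.

Closed sets in (X, τ) are complements of opens:
  closed(X, τ) = {∅, {23}, {20, 23}, {21, 22}, {21, 22, 23}, {20, 21, 22, 23}}.
int(A) = ⋃ {U ∈ τ : U ⊆ A}. Opens contained in A: ∅.
Taking the union of these: int(A) = ∅.
cl(A) = ⋂ {C closed : A ⊆ C}. Closed sets containing A: {23}, {20, 23}, {21, 22, 23}, {20, 21, 22, 23}.
Intersecting these: cl(A) = {23}.
∂A = cl(A) ∖ int(A) = {23} ∖ ∅ = {23}.


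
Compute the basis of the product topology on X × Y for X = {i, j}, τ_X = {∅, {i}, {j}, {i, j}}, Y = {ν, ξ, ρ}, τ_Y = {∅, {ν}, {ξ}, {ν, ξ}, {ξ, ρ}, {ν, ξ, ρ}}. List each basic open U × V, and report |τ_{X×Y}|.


Basis B = {∅ × ∅, {i} × {ν}, {i} × {ξ}, {j} × {ν}, {j} × {ξ}, {i} × {ν, ξ}, {i, j} × {ν}, {i} × {ξ, ρ}, {i, j} × {ξ}, {j} × {ν, ξ}, {j} × {ξ, ρ}, {i} × {ν, ξ, ρ}, {j} × {ν, ξ, ρ}, {i, j} × {ν, ξ}, {i, j} × {ξ, ρ}, {i, j} × {ν, ξ, ρ}}; |τ_{X×Y}| = 36.

Enumerate products U × V with U ∈ τ_X, V ∈ τ_Y (deduplicated):
  ∅ × ∅ = {} (∅)
  {i} × {ν} = {(i,ν)}
  {i} × {ξ} = {(i,ξ)}
  {j} × {ν} = {(j,ν)}
  {j} × {ξ} = {(j,ξ)}
  {i} × {ν, ξ} = {(i,ν), (i,ξ)}
  {i, j} × {ν} = {(i,ν), (j,ν)}
  {i} × {ξ, ρ} = {(i,ξ), (i,ρ)}
  {i, j} × {ξ} = {(i,ξ), (j,ξ)}
  {j} × {ν, ξ} = {(j,ν), (j,ξ)}
  {j} × {ξ, ρ} = {(j,ξ), (j,ρ)}
  {i} × {ν, ξ, ρ} = {(i,ν), (i,ξ), (i,ρ)}
  {j} × {ν, ξ, ρ} = {(j,ν), (j,ξ), (j,ρ)}
  {i, j} × {ν, ξ} = {(i,ν), (i,ξ), (j,ν), (j,ξ)}
  {i, j} × {ξ, ρ} = {(i,ξ), (i,ρ), (j,ξ), (j,ρ)}
  {i, j} × {ν, ξ, ρ} = {(i,ν), (i,ξ), (i,ρ), (j,ν), (j,ξ), (j,ρ)}
These 16 distinct sets form the basis B.
Close under arbitrary unions to get τ_{X×Y}; counting gives |τ_{X×Y}| = 36.


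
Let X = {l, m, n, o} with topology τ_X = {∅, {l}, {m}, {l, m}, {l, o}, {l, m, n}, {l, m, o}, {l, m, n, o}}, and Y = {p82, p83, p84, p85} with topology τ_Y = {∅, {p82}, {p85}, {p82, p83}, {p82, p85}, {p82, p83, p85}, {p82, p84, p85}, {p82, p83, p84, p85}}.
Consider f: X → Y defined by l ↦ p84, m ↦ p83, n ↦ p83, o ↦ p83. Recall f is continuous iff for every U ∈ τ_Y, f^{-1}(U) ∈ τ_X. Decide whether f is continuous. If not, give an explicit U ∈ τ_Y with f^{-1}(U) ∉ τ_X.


f is NOT continuous.

Compute f^{-1}(U) for each U ∈ τ_Y:
  U = ∅: f^{-1}(U) = ∅ ∈ τ_X ✓.
  U = {p82}: f^{-1}(U) = ∅ ∈ τ_X ✓.
  U = {p85}: f^{-1}(U) = ∅ ∈ τ_X ✓.
  U = {p82, p83}: f^{-1}(U) = {m, n, o} ∉ τ_X ✗.
  U = {p82, p85}: f^{-1}(U) = ∅ ∈ τ_X ✓.
  U = {p82, p83, p85}: f^{-1}(U) = {m, n, o} ∉ τ_X ✗.
  U = {p82, p84, p85}: f^{-1}(U) = {l} ∈ τ_X ✓.
  U = {p82, p83, p84, p85}: f^{-1}(U) = {l, m, n, o} ∈ τ_X ✓.
Found U = {p82, p83} with f^{-1}(U) = {m, n, o} not in τ_X. Therefore f is NOT continuous.


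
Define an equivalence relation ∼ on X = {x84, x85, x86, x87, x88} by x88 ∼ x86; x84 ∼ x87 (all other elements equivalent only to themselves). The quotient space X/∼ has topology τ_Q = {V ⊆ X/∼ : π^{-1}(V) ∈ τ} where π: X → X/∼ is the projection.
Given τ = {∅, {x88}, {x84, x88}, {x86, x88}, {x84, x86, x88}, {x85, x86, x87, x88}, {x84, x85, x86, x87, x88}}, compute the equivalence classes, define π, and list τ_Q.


X/∼ = {[x84=x87], [x85], [x86=x88]}; |τ_Q| = 3.

Equivalence classes: [x84=x87], [x85], [x86=x88].
Quotient map π: X → X/∼ sends x84 ↦ [x84=x87], x85 ↦ [x85], x86 ↦ [x86=x88], x87 ↦ [x84=x87], x88 ↦ [x86=x88].
For each subset V ⊆ X/∼, compute π^{-1}(V) ⊆ X and check whether π^{-1}(V) ∈ τ. V is open in τ_Q iff π^{-1}(V) ∈ τ.
  V = {}: π^{-1}(V) = ∅ ∈ τ ✓.
  V = {[x84=x87]}: π^{-1}(V) = {x84, x87} ∉ τ ✗.
  V = {[x85]}: π^{-1}(V) = {x85} ∉ τ ✗.
  V = {[x84=x87], [x85]}: π^{-1}(V) = {x84, x85, x87} ∉ τ ✗.
  V = {[x86=x88]}: π^{-1}(V) = {x86, x88} ∈ τ ✓.
  V = {[x84=x87], [x86=x88]}: π^{-1}(V) = {x84, x86, x87, x88} ∉ τ ✗.
  V = {[x85], [x86=x88]}: π^{-1}(V) = {x85, x86, x88} ∉ τ ✗.
  V = {[x84=x87], [x85], [x86=x88]}: π^{-1}(V) = {x84, x85, x86, x87, x88} ∈ τ ✓.
Open sets in the quotient: τ_Q = {{}, {[x86=x88]}, {[x84=x87], [x85], [x86=x88]}} (3 elements).


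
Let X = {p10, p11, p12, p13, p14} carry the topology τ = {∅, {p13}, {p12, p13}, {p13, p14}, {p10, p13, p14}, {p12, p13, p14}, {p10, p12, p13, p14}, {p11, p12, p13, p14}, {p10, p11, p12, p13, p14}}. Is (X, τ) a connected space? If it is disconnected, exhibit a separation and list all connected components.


(X, τ) is connected.

Find clopen sets (U ∈ τ with X ∖ U ∈ τ):
  U = ∅, X ∖ U = {p10, p11, p12, p13, p14} — both open, so U is clopen.
  U = {p10, p11, p12, p13, p14}, X ∖ U = ∅ — both open, so U is clopen.
Only trivial clopens (∅ and X) exist, so (X, τ) is connected.
Compute connected components by grouping points that agree on all clopens:
  component: {p10, p11, p12, p13, p14}


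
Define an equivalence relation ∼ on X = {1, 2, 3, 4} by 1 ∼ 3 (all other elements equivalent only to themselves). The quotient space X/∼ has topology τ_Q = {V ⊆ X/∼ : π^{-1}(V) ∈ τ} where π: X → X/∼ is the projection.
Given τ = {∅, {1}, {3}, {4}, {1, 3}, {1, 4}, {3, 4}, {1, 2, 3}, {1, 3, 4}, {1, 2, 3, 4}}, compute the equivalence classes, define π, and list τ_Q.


X/∼ = {[1=3], [2], [4]}; |τ_Q| = 6.

Equivalence classes: [1=3], [2], [4].
Quotient map π: X → X/∼ sends 1 ↦ [1=3], 2 ↦ [2], 3 ↦ [1=3], 4 ↦ [4].
For each subset V ⊆ X/∼, compute π^{-1}(V) ⊆ X and check whether π^{-1}(V) ∈ τ. V is open in τ_Q iff π^{-1}(V) ∈ τ.
  V = {}: π^{-1}(V) = ∅ ∈ τ ✓.
  V = {[1=3]}: π^{-1}(V) = {1, 3} ∈ τ ✓.
  V = {[2]}: π^{-1}(V) = {2} ∉ τ ✗.
  V = {[1=3], [2]}: π^{-1}(V) = {1, 2, 3} ∈ τ ✓.
  V = {[4]}: π^{-1}(V) = {4} ∈ τ ✓.
  V = {[1=3], [4]}: π^{-1}(V) = {1, 3, 4} ∈ τ ✓.
  V = {[2], [4]}: π^{-1}(V) = {2, 4} ∉ τ ✗.
  V = {[1=3], [2], [4]}: π^{-1}(V) = {1, 2, 3, 4} ∈ τ ✓.
Open sets in the quotient: τ_Q = {{}, {[1=3]}, {[1=3], [2]}, {[4]}, {[1=3], [4]}, {[1=3], [2], [4]}} (6 elements).


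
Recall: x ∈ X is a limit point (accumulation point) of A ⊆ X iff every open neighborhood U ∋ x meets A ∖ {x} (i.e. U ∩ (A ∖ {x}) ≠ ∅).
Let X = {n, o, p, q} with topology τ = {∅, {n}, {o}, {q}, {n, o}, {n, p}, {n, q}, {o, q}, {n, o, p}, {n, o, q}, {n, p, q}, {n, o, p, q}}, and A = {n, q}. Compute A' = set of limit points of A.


A' = {p}

For each x ∈ X, list the open sets U ∈ τ with x ∈ U, then check whether U ∩ (A ∖ {x}) ≠ ∅ for every such U.
  x = n: open {n} ∋ x has {n} ∩ (A ∖ {n}) = ∅, so x is NOT a limit point.
  x = o: open {o} ∋ x has {o} ∩ (A ∖ {o}) = ∅, so x is NOT a limit point.
  x = p: opens ∋ x are {n, p}, {n, o, p}, {n, p, q}, {n, o, p, q}; each meets A ∖ {p}, so x IS a limit point.
  x = q: open {q} ∋ x has {q} ∩ (A ∖ {q}) = ∅, so x is NOT a limit point.
Collecting: A' = {p}.


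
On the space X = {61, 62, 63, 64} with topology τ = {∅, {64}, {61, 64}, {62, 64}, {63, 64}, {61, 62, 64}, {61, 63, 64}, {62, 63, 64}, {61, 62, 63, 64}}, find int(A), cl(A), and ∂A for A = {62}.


int(A) = ∅, cl(A) = {62}, ∂A = {62}.

Closed sets in (X, τ) are complements of opens:
  closed(X, τ) = {∅, {61}, {62}, {63}, {61, 62}, {61, 63}, {62, 63}, {61, 62, 63}, {61, 62, 63, 64}}.
int(A) = ⋃ {U ∈ τ : U ⊆ A}. Opens contained in A: ∅.
Taking the union of these: int(A) = ∅.
cl(A) = ⋂ {C closed : A ⊆ C}. Closed sets containing A: {62}, {61, 62}, {62, 63}, {61, 62, 63}, {61, 62, 63, 64}.
Intersecting these: cl(A) = {62}.
∂A = cl(A) ∖ int(A) = {62} ∖ ∅ = {62}.


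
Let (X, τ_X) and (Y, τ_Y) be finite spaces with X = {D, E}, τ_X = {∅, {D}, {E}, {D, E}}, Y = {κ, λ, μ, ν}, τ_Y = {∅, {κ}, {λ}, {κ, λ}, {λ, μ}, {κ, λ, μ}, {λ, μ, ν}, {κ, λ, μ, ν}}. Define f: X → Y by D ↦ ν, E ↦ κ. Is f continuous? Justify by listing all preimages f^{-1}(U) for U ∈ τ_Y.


f IS continuous.

Compute f^{-1}(U) for each U ∈ τ_Y:
  U = ∅: f^{-1}(U) = ∅ ∈ τ_X ✓.
  U = {κ}: f^{-1}(U) = {E} ∈ τ_X ✓.
  U = {λ}: f^{-1}(U) = ∅ ∈ τ_X ✓.
  U = {κ, λ}: f^{-1}(U) = {E} ∈ τ_X ✓.
  U = {λ, μ}: f^{-1}(U) = ∅ ∈ τ_X ✓.
  U = {κ, λ, μ}: f^{-1}(U) = {E} ∈ τ_X ✓.
  U = {λ, μ, ν}: f^{-1}(U) = {D} ∈ τ_X ✓.
  U = {κ, λ, μ, ν}: f^{-1}(U) = {D, E} ∈ τ_X ✓.
Every preimage lies in τ_X, so f IS continuous.


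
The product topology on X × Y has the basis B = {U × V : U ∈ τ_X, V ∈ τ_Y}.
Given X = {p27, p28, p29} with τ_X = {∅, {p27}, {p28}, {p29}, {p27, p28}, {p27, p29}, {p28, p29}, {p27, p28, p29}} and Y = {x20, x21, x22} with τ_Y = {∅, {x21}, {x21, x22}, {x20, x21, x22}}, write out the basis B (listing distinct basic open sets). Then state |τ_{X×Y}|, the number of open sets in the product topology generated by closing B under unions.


Basis B = {∅ × ∅, {p27} × {x21}, {p28} × {x21}, {p29} × {x21}, {p27} × {x21, x22}, {p27, p28} × {x21}, {p27, p29} × {x21}, {p28} × {x21, x22}, {p28, p29} × {x21}, {p29} × {x21, x22}, {p27} × {x20, x21, x22}, {p27, p28, p29} × {x21}, {p28} × {x20, x21, x22}, {p29} × {x20, x21, x22}, {p27, p28} × {x21, x22}, {p27, p29} × {x21, x22}, {p28, p29} × {x21, x22}, {p27, p28} × {x20, x21, x22}, {p27, p29} × {x20, x21, x22}, {p27, p28, p29} × {x21, x22}, {p28, p29} × {x20, x21, x22}, {p27, p28, p29} × {x20, x21, x22}}; |τ_{X×Y}| = 64.

Enumerate products U × V with U ∈ τ_X, V ∈ τ_Y (deduplicated):
  ∅ × ∅ = {} (∅)
  {p27} × {x21} = {(p27,x21)}
  {p28} × {x21} = {(p28,x21)}
  {p29} × {x21} = {(p29,x21)}
  {p27} × {x21, x22} = {(p27,x21), (p27,x22)}
  {p27, p28} × {x21} = {(p27,x21), (p28,x21)}
  {p27, p29} × {x21} = {(p27,x21), (p29,x21)}
  {p28} × {x21, x22} = {(p28,x21), (p28,x22)}
  {p28, p29} × {x21} = {(p28,x21), (p29,x21)}
  {p29} × {x21, x22} = {(p29,x21), (p29,x22)}
  {p27} × {x20, x21, x22} = {(p27,x20), (p27,x21), (p27,x22)}
  {p27, p28, p29} × {x21} = {(p27,x21), (p28,x21), (p29,x21)}
  {p28} × {x20, x21, x22} = {(p28,x20), (p28,x21), (p28,x22)}
  {p29} × {x20, x21, x22} = {(p29,x20), (p29,x21), (p29,x22)}
  {p27, p28} × {x21, x22} = {(p27,x21), (p27,x22), (p28,x21), (p28,x22)}
  {p27, p29} × {x21, x22} = {(p27,x21), (p27,x22), (p29,x21), (p29,x22)}
  {p28, p29} × {x21, x22} = {(p28,x21), (p28,x22), (p29,x21), (p29,x22)}
  {p27, p28} × {x20, x21, x22} = {(p27,x20), (p27,x21), (p27,x22), (p28,x20), (p28,x21), (p28,x22)}
  {p27, p29} × {x20, x21, x22} = {(p27,x20), (p27,x21), (p27,x22), (p29,x20), (p29,x21), (p29,x22)}
  {p27, p28, p29} × {x21, x22} = {(p27,x21), (p27,x22), (p28,x21), (p28,x22), (p29,x21), (p29,x22)}
  {p28, p29} × {x20, x21, x22} = {(p28,x20), (p28,x21), (p28,x22), (p29,x20), (p29,x21), (p29,x22)}
  {p27, p28, p29} × {x20, x21, x22} = {(p27,x20), (p27,x21), (p27,x22), (p28,x20), (p28,x21), (p28,x22), (p29,x20), (p29,x21), (p29,x22)}
These 22 distinct sets form the basis B.
Close under arbitrary unions to get τ_{X×Y}; counting gives |τ_{X×Y}| = 64.


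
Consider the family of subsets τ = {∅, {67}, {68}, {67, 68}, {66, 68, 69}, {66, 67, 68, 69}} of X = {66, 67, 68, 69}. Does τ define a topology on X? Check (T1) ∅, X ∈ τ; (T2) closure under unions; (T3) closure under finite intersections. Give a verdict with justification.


τ IS a topology on X.

Axiom (T1): ∅ ∈ τ? Yes; X ∈ τ? Yes.
Axiom (T2/T3): check pairwise unions and intersections of members of τ.
All pairwise intersections and unions checked — each lies in τ. Therefore τ satisfies (T1), (T2), (T3): it IS a topology on X.


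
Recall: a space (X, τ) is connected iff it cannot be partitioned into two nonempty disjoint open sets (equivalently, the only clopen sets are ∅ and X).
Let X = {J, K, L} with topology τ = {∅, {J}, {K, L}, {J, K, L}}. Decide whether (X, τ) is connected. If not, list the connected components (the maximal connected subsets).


(X, τ) is disconnected; components = [{J}, {K, L}].

Find clopen sets (U ∈ τ with X ∖ U ∈ τ):
  U = ∅, X ∖ U = {J, K, L} — both open, so U is clopen.
  U = {J}, X ∖ U = {K, L} — both open, so U is clopen.
  U = {K, L}, X ∖ U = {J} — both open, so U is clopen.
  U = {J, K, L}, X ∖ U = ∅ — both open, so U is clopen.
Nontrivial clopen(s) exist: e.g. {K, L}. So (X, τ) is disconnected.
Compute connected components by grouping points that agree on all clopens:
  component: {J}
  component: {K, L}


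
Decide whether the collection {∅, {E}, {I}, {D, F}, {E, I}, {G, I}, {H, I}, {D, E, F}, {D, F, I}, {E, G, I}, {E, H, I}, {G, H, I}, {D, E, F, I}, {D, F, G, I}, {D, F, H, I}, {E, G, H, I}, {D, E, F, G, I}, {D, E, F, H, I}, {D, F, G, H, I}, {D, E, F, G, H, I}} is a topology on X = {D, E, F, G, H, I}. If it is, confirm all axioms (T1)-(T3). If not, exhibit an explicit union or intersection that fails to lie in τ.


τ IS a topology on X.

Axiom (T1): ∅ ∈ τ? Yes; X ∈ τ? Yes.
Axiom (T2/T3): check pairwise unions and intersections of members of τ.
All pairwise intersections and unions checked — each lies in τ. Therefore τ satisfies (T1), (T2), (T3): it IS a topology on X.


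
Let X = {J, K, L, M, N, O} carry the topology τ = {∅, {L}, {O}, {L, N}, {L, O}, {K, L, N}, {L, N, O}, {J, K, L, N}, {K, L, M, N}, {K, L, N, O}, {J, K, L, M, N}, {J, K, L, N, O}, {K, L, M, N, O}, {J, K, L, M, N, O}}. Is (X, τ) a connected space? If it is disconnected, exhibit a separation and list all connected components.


(X, τ) is disconnected; components = [{O}, {J, K, L, M, N}].

Find clopen sets (U ∈ τ with X ∖ U ∈ τ):
  U = ∅, X ∖ U = {J, K, L, M, N, O} — both open, so U is clopen.
  U = {O}, X ∖ U = {J, K, L, M, N} — both open, so U is clopen.
  U = {J, K, L, M, N}, X ∖ U = {O} — both open, so U is clopen.
  U = {J, K, L, M, N, O}, X ∖ U = ∅ — both open, so U is clopen.
Nontrivial clopen(s) exist: e.g. {J, K, L, M, N}. So (X, τ) is disconnected.
Compute connected components by grouping points that agree on all clopens:
  component: {O}
  component: {J, K, L, M, N}


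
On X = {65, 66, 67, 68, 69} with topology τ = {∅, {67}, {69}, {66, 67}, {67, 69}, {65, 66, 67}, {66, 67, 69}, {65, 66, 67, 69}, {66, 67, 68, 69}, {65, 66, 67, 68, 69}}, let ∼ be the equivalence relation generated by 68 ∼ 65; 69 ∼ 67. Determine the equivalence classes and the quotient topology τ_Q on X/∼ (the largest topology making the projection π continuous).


X/∼ = {[65=68], [66], [67=69]}; |τ_Q| = 4.

Equivalence classes: [65=68], [66], [67=69].
Quotient map π: X → X/∼ sends 65 ↦ [65=68], 66 ↦ [66], 67 ↦ [67=69], 68 ↦ [65=68], 69 ↦ [67=69].
For each subset V ⊆ X/∼, compute π^{-1}(V) ⊆ X and check whether π^{-1}(V) ∈ τ. V is open in τ_Q iff π^{-1}(V) ∈ τ.
  V = {}: π^{-1}(V) = ∅ ∈ τ ✓.
  V = {[65=68]}: π^{-1}(V) = {65, 68} ∉ τ ✗.
  V = {[66]}: π^{-1}(V) = {66} ∉ τ ✗.
  V = {[65=68], [66]}: π^{-1}(V) = {65, 66, 68} ∉ τ ✗.
  V = {[67=69]}: π^{-1}(V) = {67, 69} ∈ τ ✓.
  V = {[65=68], [67=69]}: π^{-1}(V) = {65, 67, 68, 69} ∉ τ ✗.
  V = {[66], [67=69]}: π^{-1}(V) = {66, 67, 69} ∈ τ ✓.
  V = {[65=68], [66], [67=69]}: π^{-1}(V) = {65, 66, 67, 68, 69} ∈ τ ✓.
Open sets in the quotient: τ_Q = {{}, {[67=69]}, {[66], [67=69]}, {[65=68], [66], [67=69]}} (4 elements).


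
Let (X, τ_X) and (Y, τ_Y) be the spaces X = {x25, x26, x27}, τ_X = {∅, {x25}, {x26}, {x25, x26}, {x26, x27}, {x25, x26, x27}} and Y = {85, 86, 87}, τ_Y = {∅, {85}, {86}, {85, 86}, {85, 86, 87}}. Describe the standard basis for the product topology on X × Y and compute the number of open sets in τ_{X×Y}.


Basis B = {∅ × ∅, {x25} × {85}, {x25} × {86}, {x26} × {85}, {x26} × {86}, {x25} × {85, 86}, {x25, x26} × {85}, {x25, x26} × {86}, {x26} × {85, 86}, {x26, x27} × {85}, {x26, x27} × {86}, {x25} × {85, 86, 87}, {x25, x26, x27} × {85}, {x25, x26, x27} × {86}, {x26} × {85, 86, 87}, {x25, x26} × {85, 86}, {x26, x27} × {85, 86}, {x25, x26} × {85, 86, 87}, {x25, x26, x27} × {85, 86}, {x26, x27} × {85, 86, 87}, {x25, x26, x27} × {85, 86, 87}}; |τ_{X×Y}| = 70.

Enumerate products U × V with U ∈ τ_X, V ∈ τ_Y (deduplicated):
  ∅ × ∅ = {} (∅)
  {x25} × {85} = {(x25,85)}
  {x25} × {86} = {(x25,86)}
  {x26} × {85} = {(x26,85)}
  {x26} × {86} = {(x26,86)}
  {x25} × {85, 86} = {(x25,85), (x25,86)}
  {x25, x26} × {85} = {(x25,85), (x26,85)}
  {x25, x26} × {86} = {(x25,86), (x26,86)}
  {x26} × {85, 86} = {(x26,85), (x26,86)}
  {x26, x27} × {85} = {(x26,85), (x27,85)}
  {x26, x27} × {86} = {(x26,86), (x27,86)}
  {x25} × {85, 86, 87} = {(x25,85), (x25,86), (x25,87)}
  {x25, x26, x27} × {85} = {(x25,85), (x26,85), (x27,85)}
  {x25, x26, x27} × {86} = {(x25,86), (x26,86), (x27,86)}
  {x26} × {85, 86, 87} = {(x26,85), (x26,86), (x26,87)}
  {x25, x26} × {85, 86} = {(x25,85), (x25,86), (x26,85), (x26,86)}
  {x26, x27} × {85, 86} = {(x26,85), (x26,86), (x27,85), (x27,86)}
  {x25, x26} × {85, 86, 87} = {(x25,85), (x25,86), (x25,87), (x26,85), (x26,86), (x26,87)}
  {x25, x26, x27} × {85, 86} = {(x25,85), (x25,86), (x26,85), (x26,86), (x27,85), (x27,86)}
  {x26, x27} × {85, 86, 87} = {(x26,85), (x26,86), (x26,87), (x27,85), (x27,86), (x27,87)}
  {x25, x26, x27} × {85, 86, 87} = {(x25,85), (x25,86), (x25,87), (x26,85), (x26,86), (x26,87), (x27,85), (x27,86), (x27,87)}
These 21 distinct sets form the basis B.
Close under arbitrary unions to get τ_{X×Y}; counting gives |τ_{X×Y}| = 70.


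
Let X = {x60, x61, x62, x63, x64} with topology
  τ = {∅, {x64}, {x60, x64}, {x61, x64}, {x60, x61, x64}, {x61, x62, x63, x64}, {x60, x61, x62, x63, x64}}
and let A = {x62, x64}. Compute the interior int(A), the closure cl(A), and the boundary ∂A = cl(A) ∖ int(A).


int(A) = {x64}, cl(A) = {x60, x61, x62, x63, x64}, ∂A = {x60, x61, x62, x63}.

Closed sets in (X, τ) are complements of opens:
  closed(X, τ) = {∅, {x60}, {x62, x63}, {x60, x62, x63}, {x61, x62, x63}, {x60, x61, x62, x63}, {x60, x61, x62, x63, x64}}.
int(A) = ⋃ {U ∈ τ : U ⊆ A}. Opens contained in A: ∅, {x64}.
Taking the union of these: int(A) = {x64}.
cl(A) = ⋂ {C closed : A ⊆ C}. Closed sets containing A: {x60, x61, x62, x63, x64}.
Intersecting these: cl(A) = {x60, x61, x62, x63, x64}.
∂A = cl(A) ∖ int(A) = {x60, x61, x62, x63, x64} ∖ {x64} = {x60, x61, x62, x63}.
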